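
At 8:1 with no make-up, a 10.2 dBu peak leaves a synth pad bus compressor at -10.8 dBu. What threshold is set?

-13.8 dBu

Gain reduction = 10.2 − (-10.8) = 21 dB; output overshoot = GR / (R − 1) = 21 / 7 = 3 dB.
Threshold = output − output overshoot = -10.8 − 3 = -13.8 dBu.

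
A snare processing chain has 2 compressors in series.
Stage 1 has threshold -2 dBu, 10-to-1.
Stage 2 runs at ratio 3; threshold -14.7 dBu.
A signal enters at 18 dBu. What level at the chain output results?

Stage 1: 20 dB above -2 dBu, reduced 10:1 to 2 dB above → 0 dBu.
Stage 2: 14.7 dB above -14.7 dBu, reduced 3:1 to 4.9 dB above → -9.8 dBu.

-9.8 dBu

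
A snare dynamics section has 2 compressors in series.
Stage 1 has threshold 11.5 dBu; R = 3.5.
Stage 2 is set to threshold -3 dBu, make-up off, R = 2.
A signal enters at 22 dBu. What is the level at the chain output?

Stage 1: 10.5 dB above 11.5 dBu, reduced 3.5:1 to 3 dB above → 14.5 dBu.
Stage 2: overshoot 17.5 dB → 17.5/2 = 8.75 dB → 5.75 dBu.

5.75 dBu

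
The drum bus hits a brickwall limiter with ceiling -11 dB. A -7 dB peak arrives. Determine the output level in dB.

The limiter clamps the peak to its -11 dB ceiling.

-11 dB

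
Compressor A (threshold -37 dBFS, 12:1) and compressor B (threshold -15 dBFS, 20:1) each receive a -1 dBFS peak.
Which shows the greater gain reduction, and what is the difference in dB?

A: GR = 36 − 36/12 = 33 dB.
B: GR = 14 − 14/20 = 13.3 dB.
Difference: 19.7 dB in favour of A.

A, by 19.7 dB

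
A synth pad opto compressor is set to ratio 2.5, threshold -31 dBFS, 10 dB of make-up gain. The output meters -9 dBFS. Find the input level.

Remove make-up: -9 − 10 = -19 dBFS.
That's 12 dB above the -31 dBFS threshold.
Input overshoot = R × output overshoot = 30 dB → input = -31 + 30 = -1 dBFS.

-1 dBFS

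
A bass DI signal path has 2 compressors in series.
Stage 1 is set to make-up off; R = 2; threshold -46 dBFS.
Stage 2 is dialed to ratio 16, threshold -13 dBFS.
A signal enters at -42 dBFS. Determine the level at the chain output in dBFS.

-44 dBFS

Stage 1: 4 dB above -46 dBFS, reduced 2:1 to 2 dB above → -44 dBFS.
Stage 2: -44 dBFS ≤ -13 dBFS, so stage 2 doesn't engage; output -44 dBFS.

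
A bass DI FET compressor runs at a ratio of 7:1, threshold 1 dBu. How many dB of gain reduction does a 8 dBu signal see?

The signal is 7 dB above threshold.
A 7:1 ratio leaves 1 dB of that excess.
So the signal is attenuated by 7 − 1 = 6 dB.

6 dB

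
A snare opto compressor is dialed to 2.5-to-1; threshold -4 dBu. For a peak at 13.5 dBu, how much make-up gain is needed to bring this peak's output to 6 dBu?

Overshoot 17.5 dB → 17.5/2.5 = 7 dB after compression, so the compressed level is -4 + 7 = 3 dBu.
Make-up = target − compressed = 6 − 3 = 3 dB.

3 dB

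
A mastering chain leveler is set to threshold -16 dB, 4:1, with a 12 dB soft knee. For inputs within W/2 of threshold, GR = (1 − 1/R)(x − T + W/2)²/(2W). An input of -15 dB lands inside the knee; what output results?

-16.53125 dB

x − T + W/2 = -15 − (-16) + 6 = 7.
GR = (1 − 1/4) × 7² / 24 = 0.75 × 49 / 24 = 1.53125 dB.
Output = -15 − 1.53125 = -16.53125 dB.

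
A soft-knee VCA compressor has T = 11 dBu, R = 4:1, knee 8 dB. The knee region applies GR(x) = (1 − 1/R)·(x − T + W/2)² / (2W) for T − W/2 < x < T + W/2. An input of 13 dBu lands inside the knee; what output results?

x − T + W/2 = 13 − 11 + 4 = 6.
GR = (1 − 1/4) × 6² / 16 = 0.75 × 36 / 16 = 1.6875 dB.
Output = 13 − 1.6875 = 11.3125 dBu.

11.3125 dBu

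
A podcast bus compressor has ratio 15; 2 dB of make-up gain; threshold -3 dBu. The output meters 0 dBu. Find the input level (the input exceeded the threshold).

12 dBu

Before make-up, the level was 0 − 2 = -2 dBu.
That's 1 dB above the -3 dBu threshold.
Input overshoot = R × output overshoot = 15 dB → input = -3 + 15 = 12 dBu.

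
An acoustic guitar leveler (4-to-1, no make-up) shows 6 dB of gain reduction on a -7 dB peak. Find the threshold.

Let T be the threshold. Output overshoot = (input overshoot)/R, so -13 − T = (-7 − T)/4.
4·(-13 − T) = -7 − T → 3·T = -52 − (-7) = -45.
T = -45/3 = -15 dB.

-15 dB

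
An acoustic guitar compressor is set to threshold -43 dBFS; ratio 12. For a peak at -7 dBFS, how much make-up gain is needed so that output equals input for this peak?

33 dB

The peak compresses to -43 + 36/12 = -40 dBFS.
To reach -7 dBFS requires -7 − (-40) = 33 dB of make-up.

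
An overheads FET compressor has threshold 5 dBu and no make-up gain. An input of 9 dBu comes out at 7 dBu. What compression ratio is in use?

2:1

Input overshoot = 9 − 5 = 4 dB; output overshoot = 7 − 5 = 2 dB.
Ratio = 4 / 2 = 2.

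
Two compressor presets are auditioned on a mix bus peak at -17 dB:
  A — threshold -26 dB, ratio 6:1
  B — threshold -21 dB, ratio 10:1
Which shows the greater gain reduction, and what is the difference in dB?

A: overshoot 9 dB → output overshoot 1.5 dB → GR 7.5 dB.
B: overshoot 4 dB → output overshoot 0.4 dB → GR 3.6 dB.
A reduces 3.9 dB more.

A, by 3.9 dB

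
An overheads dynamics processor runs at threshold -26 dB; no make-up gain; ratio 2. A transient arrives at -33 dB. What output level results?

-33 dB

-33 dB is 7 dB below the -26 dB threshold, so no gain reduction is applied.
Output = input = -33 dB.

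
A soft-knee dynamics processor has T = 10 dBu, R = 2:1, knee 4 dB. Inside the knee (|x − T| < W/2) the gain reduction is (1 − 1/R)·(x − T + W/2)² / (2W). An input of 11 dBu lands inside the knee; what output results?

10.4375 dBu

x − T + W/2 = 11 − 10 + 2 = 3.
GR = (1 − 1/2) × 3² / 8 = 0.5 × 9 / 8 = 0.5625 dB.
Output = 11 − 0.5625 = 10.4375 dBu.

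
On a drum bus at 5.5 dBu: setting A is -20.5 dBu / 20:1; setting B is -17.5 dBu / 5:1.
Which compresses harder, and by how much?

A: GR = 26 − 26/20 = 24.7 dB.
B: GR = 23 − 23/5 = 18.4 dB.
A applies 6.3 dB more gain reduction.

A, by 6.3 dB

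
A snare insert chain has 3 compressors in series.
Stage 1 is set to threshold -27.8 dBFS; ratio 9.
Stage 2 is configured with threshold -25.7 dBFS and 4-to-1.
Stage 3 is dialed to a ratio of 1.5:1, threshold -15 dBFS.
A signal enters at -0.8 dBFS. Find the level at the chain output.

-25.475 dBFS

Stage 1: 27 dB above -27.8 dBFS, reduced 9:1 to 3 dB above → -24.8 dBFS.
Stage 2: -24.8 dBFS is 0.9 dB over -25.7 dBFS; at 4:1 that becomes 0.225 dB over, giving -25.475 dBFS.
Stage 3: below threshold (-25.475 ≤ -15); passes unchanged; output -25.475 dBFS.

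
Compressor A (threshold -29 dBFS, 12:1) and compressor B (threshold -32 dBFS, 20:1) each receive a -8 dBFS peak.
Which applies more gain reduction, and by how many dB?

A: overshoot 21 dB → output overshoot 1.75 dB → GR 19.25 dB.
B: overshoot 24 dB → output overshoot 1.2 dB → GR 22.8 dB.
Difference: 3.55 dB in favour of B.

B, by 3.55 dB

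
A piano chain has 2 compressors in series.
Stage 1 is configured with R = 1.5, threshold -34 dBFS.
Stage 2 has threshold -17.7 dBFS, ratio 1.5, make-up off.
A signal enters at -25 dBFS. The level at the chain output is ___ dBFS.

-28 dBFS

Stage 1: 9 dB above -34 dBFS, reduced 1.5:1 to 6 dB above → -28 dBFS.
Stage 2: -28 dBFS is at or below the -17.7 dBFS threshold — no compression; output -28 dBFS.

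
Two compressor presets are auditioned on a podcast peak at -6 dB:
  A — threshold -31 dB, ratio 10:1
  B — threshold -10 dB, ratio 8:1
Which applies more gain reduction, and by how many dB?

A: GR = 25 − 25/10 = 22.5 dB.
B: GR = 4 − 4/8 = 3.5 dB.
A reduces 19 dB more.

A, by 19 dB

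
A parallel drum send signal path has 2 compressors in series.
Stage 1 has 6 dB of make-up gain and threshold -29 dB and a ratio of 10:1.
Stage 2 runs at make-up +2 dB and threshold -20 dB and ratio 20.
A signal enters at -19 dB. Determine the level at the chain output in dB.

Stage 1: -19 dB is 10 dB over -29 dB; at 10:1 that becomes 1 dB over, giving -28 dB; +6 dB make-up → -22 dB.
Stage 2: below threshold (-22 ≤ -20); passes unchanged; make-up brings it to -20 dB.

-20 dB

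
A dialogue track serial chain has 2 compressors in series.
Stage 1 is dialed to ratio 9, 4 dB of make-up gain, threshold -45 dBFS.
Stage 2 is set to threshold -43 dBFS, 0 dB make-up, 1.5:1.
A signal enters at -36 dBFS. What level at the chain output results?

Stage 1: overshoot 9 dB → 9/9 = 1 dB → -44 dBFS; +4 dB make-up → -40 dBFS.
Stage 2: 3 dB above -43 dBFS, reduced 1.5:1 to 2 dB above → -41 dBFS.

-41 dBFS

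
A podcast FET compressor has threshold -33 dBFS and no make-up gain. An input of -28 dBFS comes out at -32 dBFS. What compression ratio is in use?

5:1

Input overshoot = -28 − (-33) = 5 dB; output overshoot = -32 − (-33) = 1 dB.
Ratio = 5 / 1 = 5.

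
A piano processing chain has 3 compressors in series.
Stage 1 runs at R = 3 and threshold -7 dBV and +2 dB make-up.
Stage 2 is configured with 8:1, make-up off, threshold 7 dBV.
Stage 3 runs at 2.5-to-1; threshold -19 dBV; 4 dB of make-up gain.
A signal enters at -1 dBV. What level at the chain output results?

Stage 1: 6 dB above -7 dBV, reduced 3:1 to 2 dB above → -5 dBV; +2 dB make-up → -3 dBV.
Stage 2: below threshold (-3 ≤ 7); passes unchanged; output -3 dBV.
Stage 3: -3 dBV is 16 dB over -19 dBV; at 2.5:1 that becomes 6.4 dB over, giving -12.6 dBV; +4 dB make-up → -8.6 dBV.

-8.6 dBV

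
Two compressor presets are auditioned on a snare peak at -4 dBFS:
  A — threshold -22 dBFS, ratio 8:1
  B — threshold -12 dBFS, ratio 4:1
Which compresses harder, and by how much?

A, by 9.75 dB

A: GR = 18 − 18/8 = 15.75 dB.
B: GR = 8 − 8/4 = 6 dB.
Difference: 9.75 dB in favour of A.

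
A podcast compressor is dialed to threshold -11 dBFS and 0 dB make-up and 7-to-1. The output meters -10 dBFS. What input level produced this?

Post-compression overshoot = -10 − (-11) = 1 dB.
Before 7:1 compression the overshoot was 1 × 7 = 7 dB, so input = -11 + 7 = -4 dBFS.

-4 dBFS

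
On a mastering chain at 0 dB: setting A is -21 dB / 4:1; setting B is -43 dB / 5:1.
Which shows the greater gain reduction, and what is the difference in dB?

B, by 18.65 dB

A: overshoot 21 dB → output overshoot 5.25 dB → GR 15.75 dB.
B: overshoot 43 dB → output overshoot 8.6 dB → GR 34.4 dB.
B reduces 18.65 dB more.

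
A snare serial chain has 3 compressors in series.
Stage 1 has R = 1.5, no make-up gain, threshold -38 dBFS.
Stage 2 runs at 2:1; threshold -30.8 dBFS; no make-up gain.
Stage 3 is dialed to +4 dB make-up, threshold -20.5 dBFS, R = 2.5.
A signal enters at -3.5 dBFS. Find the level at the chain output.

Stage 1: overshoot 34.5 dB → 34.5/1.5 = 23 dB → -15 dBFS.
Stage 2: 15.8 dB above -30.8 dBFS, reduced 2:1 to 7.9 dB above → -22.9 dBFS.
Stage 3: below threshold (-22.9 ≤ -20.5); passes unchanged; make-up brings it to -18.9 dBFS.

-18.9 dBFS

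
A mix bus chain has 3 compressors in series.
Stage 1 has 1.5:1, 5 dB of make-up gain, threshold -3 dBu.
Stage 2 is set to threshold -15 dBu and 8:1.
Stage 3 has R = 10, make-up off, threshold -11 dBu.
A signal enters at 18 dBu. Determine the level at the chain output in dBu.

Stage 1: 21 dB above -3 dBu, reduced 1.5:1 to 14 dB above → 11 dBu; +5 dB make-up → 16 dBu.
Stage 2: 31 dB above -15 dBu, reduced 8:1 to 3.875 dB above → -11.125 dBu.
Stage 3: -11.125 dBu is at or below the -11 dBu threshold — no compression; output -11.125 dBu.

-11.125 dBu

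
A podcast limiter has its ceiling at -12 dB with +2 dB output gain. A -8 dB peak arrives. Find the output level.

At ∞:1, everything above -12 dB is held at the ceiling.
Output gain then adds 2 dB: -12 + 2 = -10 dB.

-10 dB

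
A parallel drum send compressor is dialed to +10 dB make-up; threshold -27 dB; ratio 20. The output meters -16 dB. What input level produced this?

-7 dB

Remove make-up: -16 − 10 = -26 dB.
Post-compression overshoot = -26 − (-27) = 1 dB.
Input overshoot = R × output overshoot = 20 dB → input = -27 + 20 = -7 dB.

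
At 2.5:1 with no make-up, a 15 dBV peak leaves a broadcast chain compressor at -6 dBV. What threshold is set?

Input is 35 dB above T (since output overshoot × R = input overshoot: (-6 − T)·2.5 = 15 − T gives T = -20 dBV).
Check: -20 + (15 − (-20))/2.5 = -20 + 14 = -6 dBV. ✓

-20 dBV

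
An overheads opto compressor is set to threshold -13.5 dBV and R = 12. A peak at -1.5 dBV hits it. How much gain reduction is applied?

-1.5 dBV exceeds the threshold by 12 dB.
A 12:1 ratio leaves 1 dB of that excess.
GR = overshoot in − overshoot out = 12 − 1 = 11 dB.

11 dB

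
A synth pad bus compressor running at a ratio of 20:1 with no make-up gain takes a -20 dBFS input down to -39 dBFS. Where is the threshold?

-40 dBFS

Gain reduction = -20 − (-39) = 19 dB; output overshoot = GR / (R − 1) = 19 / 19 = 1 dB.
Threshold = output − output overshoot = -39 − 1 = -40 dBFS.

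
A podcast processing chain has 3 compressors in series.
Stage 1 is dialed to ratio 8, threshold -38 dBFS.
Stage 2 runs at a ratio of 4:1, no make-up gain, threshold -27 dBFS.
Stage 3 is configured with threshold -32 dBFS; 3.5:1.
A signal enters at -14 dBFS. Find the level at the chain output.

-35 dBFS

Stage 1: 24 dB above -38 dBFS, reduced 8:1 to 3 dB above → -35 dBFS.
Stage 2: -35 dBFS is at or below the -27 dBFS threshold — no compression; output -35 dBFS.
Stage 3: below threshold (-35 ≤ -32); passes unchanged; output -35 dBFS.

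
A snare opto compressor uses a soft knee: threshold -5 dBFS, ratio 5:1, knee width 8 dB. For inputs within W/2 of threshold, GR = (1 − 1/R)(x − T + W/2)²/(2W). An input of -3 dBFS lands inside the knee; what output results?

x − T + W/2 = -3 − (-5) + 4 = 6.
GR = (1 − 1/5) × 6² / 16 = 0.8 × 36 / 16 = 1.8 dB.
Output = -3 − 1.8 = -4.8 dBFS.

-4.8 dBFS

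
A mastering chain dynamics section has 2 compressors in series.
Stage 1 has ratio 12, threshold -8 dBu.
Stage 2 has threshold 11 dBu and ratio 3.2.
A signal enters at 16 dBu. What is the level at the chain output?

-6 dBu

Stage 1: 16 dBu is 24 dB over -8 dBu; at 12:1 that becomes 2 dB over, giving -6 dBu.
Stage 2: -6 dBu is at or below the 11 dBu threshold — no compression; output -6 dBu.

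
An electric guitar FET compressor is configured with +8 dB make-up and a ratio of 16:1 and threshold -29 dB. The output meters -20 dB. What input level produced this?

Remove make-up: -20 − 8 = -28 dB.
That's 1 dB above the -29 dB threshold.
Before 16:1 compression the overshoot was 1 × 16 = 16 dB, so input = -29 + 16 = -13 dB.

-13 dB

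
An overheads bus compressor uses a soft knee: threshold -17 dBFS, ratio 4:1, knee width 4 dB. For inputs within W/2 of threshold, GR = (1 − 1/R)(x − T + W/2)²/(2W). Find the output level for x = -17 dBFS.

-17.375 dBFS

x − T + W/2 = -17 − (-17) + 2 = 2.
GR = (1 − 1/4) × 2² / 8 = 0.75 × 4 / 8 = 0.375 dB.
Output = -17 − 0.375 = -17.375 dBFS.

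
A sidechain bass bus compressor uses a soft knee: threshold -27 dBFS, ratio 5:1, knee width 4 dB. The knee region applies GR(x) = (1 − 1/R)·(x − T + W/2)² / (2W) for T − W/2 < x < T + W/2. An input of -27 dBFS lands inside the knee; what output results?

x − T + W/2 = -27 − (-27) + 2 = 2.
GR = (1 − 1/5) × 2² / 8 = 0.8 × 4 / 8 = 0.4 dB.
Output = -27 − 0.4 = -27.4 dBFS.

-27.4 dBFS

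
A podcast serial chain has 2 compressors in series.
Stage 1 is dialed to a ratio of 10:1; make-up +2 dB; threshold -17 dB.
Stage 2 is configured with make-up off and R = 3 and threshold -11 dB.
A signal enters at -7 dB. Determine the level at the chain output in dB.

-14 dB

Stage 1: -7 dB is 10 dB over -17 dB; at 10:1 that becomes 1 dB over, giving -16 dB; +2 dB make-up → -14 dB.
Stage 2: -14 dB ≤ -11 dB, so stage 2 doesn't engage; output -14 dB.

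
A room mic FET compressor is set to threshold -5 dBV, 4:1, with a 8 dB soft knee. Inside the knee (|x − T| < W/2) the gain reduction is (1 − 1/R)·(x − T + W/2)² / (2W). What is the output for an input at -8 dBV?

-8.046875 dBV

x − T + W/2 = -8 − (-5) + 4 = 1.
GR = (1 − 1/4) × 1² / 16 = 0.75 × 1 / 16 = 0.046875 dB.
Output = -8 − 0.046875 = -8.046875 dBV.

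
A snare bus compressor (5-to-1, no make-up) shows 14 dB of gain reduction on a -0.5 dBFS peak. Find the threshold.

-18 dBFS

Gain reduction = -0.5 − (-14.5) = 14 dB; output overshoot = GR / (R − 1) = 14 / 4 = 3.5 dB.
Threshold = output − output overshoot = -14.5 − 3.5 = -18 dBFS.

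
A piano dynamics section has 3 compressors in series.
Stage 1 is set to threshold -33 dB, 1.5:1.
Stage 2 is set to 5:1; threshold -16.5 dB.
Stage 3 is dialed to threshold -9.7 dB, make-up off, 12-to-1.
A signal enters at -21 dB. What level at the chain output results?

Stage 1: -21 dB is 12 dB over -33 dB; at 1.5:1 that becomes 8 dB over, giving -25 dB.
Stage 2: -25 dB ≤ -16.5 dB, so stage 2 doesn't engage; output -25 dB.
Stage 3: -25 dB ≤ -9.7 dB, so stage 3 doesn't engage; output -25 dB.

-25 dB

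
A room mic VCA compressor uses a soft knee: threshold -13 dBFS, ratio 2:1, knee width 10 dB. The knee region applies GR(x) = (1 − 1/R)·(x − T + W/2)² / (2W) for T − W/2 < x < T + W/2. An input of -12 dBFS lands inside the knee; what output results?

-12.9 dBFS

x − T + W/2 = -12 − (-13) + 5 = 6.
GR = (1 − 1/2) × 6² / 20 = 0.5 × 36 / 20 = 0.9 dB.
Output = -12 − 0.9 = -12.9 dBFS.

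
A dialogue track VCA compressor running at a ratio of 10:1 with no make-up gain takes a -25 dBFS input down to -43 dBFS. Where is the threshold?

-45 dBFS

Gain reduction = -25 − (-43) = 18 dB; output overshoot = GR / (R − 1) = 18 / 9 = 2 dB.
Threshold = output − output overshoot = -43 − 2 = -45 dBFS.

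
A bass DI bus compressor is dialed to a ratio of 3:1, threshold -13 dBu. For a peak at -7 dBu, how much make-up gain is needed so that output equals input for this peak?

Without make-up, output = threshold + overshoot/3 = -13 + 2 = -11 dBu.
Gap to target: 4 dB.

4 dB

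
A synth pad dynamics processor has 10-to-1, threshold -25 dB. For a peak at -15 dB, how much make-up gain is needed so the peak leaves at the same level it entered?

Overshoot 10 dB → 10/10 = 1 dB after compression, so the compressed level is -25 + 1 = -24 dB.
Make-up = target − compressed = -15 − (-24) = 9 dB.

9 dB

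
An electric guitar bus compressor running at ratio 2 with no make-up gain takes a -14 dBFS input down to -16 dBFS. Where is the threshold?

-18 dBFS

Gain reduction = -14 − (-16) = 2 dB; output overshoot = GR / (R − 1) = 2 / 1 = 2 dB.
Threshold = output − output overshoot = -16 − 2 = -18 dBFS.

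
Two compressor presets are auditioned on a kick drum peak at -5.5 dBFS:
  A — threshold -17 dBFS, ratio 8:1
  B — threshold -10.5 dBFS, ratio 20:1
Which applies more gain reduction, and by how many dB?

A, by 5.3125 dB

A: 11.5 dB over, compressed to 1.4375 dB over, so 10.0625 dB of GR.
B: 5 dB over, compressed to 0.25 dB over, so 4.75 dB of GR.
Difference: 5.3125 dB in favour of A.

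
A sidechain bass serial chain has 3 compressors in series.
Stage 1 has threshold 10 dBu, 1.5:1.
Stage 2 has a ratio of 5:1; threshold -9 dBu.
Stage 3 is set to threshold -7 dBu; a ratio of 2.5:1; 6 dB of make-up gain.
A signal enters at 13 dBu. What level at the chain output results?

-0.12 dBu

Stage 1: 3 dB above 10 dBu, reduced 1.5:1 to 2 dB above → 12 dBu.
Stage 2: 12 dBu is 21 dB over -9 dBu; at 5:1 that becomes 4.2 dB over, giving -4.8 dBu.
Stage 3: 2.2 dB above -7 dBu, reduced 2.5:1 to 0.88 dB above → -6.12 dBu; +6 dB make-up → -0.12 dBu.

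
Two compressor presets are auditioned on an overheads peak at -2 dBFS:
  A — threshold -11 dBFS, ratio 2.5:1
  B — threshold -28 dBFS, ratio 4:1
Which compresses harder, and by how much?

B, by 14.1 dB

A: overshoot 9 dB → output overshoot 3.6 dB → GR 5.4 dB.
B: overshoot 26 dB → output overshoot 6.5 dB → GR 19.5 dB.
Difference: 14.1 dB in favour of B.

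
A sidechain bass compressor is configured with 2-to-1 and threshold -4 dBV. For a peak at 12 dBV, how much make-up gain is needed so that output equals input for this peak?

8 dB

Overshoot 16 dB → 16/2 = 8 dB after compression, so the compressed level is -4 + 8 = 4 dBV.
Make-up = target − compressed = 12 − 4 = 8 dB.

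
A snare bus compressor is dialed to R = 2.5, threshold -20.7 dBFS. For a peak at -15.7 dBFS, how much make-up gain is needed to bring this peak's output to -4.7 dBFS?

Without make-up, output = threshold + overshoot/2.5 = -20.7 + 2 = -18.7 dBFS.
Gap to target: 14 dB.

14 dB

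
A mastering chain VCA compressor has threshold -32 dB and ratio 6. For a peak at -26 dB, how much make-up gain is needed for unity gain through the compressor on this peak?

Overshoot 6 dB → 6/6 = 1 dB after compression, so the compressed level is -32 + 1 = -31 dB.
Make-up = target − compressed = -26 − (-31) = 5 dB.

5 dB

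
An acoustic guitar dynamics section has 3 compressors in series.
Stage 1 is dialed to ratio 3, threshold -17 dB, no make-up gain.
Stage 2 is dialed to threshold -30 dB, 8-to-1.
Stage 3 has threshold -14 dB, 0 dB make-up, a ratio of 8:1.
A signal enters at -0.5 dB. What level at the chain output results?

Stage 1: 16.5 dB above -17 dB, reduced 3:1 to 5.5 dB above → -11.5 dB.
Stage 2: 18.5 dB above -30 dB, reduced 8:1 to 2.3125 dB above → -27.6875 dB.
Stage 3: -27.6875 dB is at or below the -14 dB threshold — no compression; output -27.6875 dB.

-27.6875 dB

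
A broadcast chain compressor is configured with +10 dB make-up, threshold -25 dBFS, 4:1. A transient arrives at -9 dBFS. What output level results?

-11 dBFS

Overshoot: -9 − (-25) = 16 dB.
4:1 compression reduces that to 16/4 = 4 dB over.
So the level is -25 + 4 = -21 dBFS; make-up adds 10 dB, giving -11 dBFS.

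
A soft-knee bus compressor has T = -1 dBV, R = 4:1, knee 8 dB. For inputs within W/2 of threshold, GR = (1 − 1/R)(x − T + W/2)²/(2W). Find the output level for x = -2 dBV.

x − T + W/2 = -2 − (-1) + 4 = 3.
GR = (1 − 1/4) × 3² / 16 = 0.75 × 9 / 16 = 0.421875 dB.
Output = -2 − 0.421875 = -2.421875 dBV.

-2.421875 dBV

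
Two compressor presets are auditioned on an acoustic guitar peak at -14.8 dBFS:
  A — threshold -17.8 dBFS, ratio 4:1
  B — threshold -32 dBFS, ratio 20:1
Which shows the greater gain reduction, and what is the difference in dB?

A: overshoot 3 dB → output overshoot 0.75 dB → GR 2.25 dB.
B: overshoot 17.2 dB → output overshoot 0.86 dB → GR 16.34 dB.
B applies 14.09 dB more gain reduction.

B, by 14.09 dB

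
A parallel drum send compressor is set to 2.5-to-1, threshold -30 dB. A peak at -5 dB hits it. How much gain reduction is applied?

15 dB

-5 dB exceeds the threshold by 25 dB.
After 2.5:1 compression the overshoot becomes 25/2.5 = 10 dB.
So the signal is attenuated by 25 − 10 = 15 dB.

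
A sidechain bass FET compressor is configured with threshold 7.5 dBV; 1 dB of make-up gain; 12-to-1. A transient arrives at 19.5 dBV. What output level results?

9.5 dBV

19.5 dBV sits 12 dB over threshold.
12:1 compression reduces that to 12/12 = 1 dB over.
Output = 7.5 + 1 = 8.5 dBV; make-up adds 1 dB, giving 9.5 dBV.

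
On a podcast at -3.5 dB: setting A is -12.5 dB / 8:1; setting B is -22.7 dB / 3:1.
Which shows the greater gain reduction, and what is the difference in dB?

B, by 4.925 dB

A: GR = 9 − 9/8 = 7.875 dB.
B: GR = 19.2 − 19.2/3 = 12.8 dB.
B reduces 4.925 dB more.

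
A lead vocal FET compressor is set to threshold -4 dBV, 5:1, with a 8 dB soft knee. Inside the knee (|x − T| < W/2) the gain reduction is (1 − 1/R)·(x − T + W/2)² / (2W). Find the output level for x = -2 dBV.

-3.8 dBV

x − T + W/2 = -2 − (-4) + 4 = 6.
GR = (1 − 1/5) × 6² / 16 = 0.8 × 36 / 16 = 1.8 dB.
Output = -2 − 1.8 = -3.8 dBV.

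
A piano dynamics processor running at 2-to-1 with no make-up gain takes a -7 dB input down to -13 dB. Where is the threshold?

Input is 12 dB above T (since output overshoot × R = input overshoot: (-13 − T)·2 = -7 − T gives T = -19 dB).
Check: -19 + (-7 − (-19))/2 = -19 + 6 = -13 dB. ✓

-19 dB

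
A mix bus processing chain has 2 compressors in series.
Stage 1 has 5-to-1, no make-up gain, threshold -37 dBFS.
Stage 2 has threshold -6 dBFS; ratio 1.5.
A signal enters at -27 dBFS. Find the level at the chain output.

-35 dBFS

Stage 1: overshoot 10 dB → 10/5 = 2 dB → -35 dBFS.
Stage 2: -35 dBFS ≤ -6 dBFS, so stage 2 doesn't engage; output -35 dBFS.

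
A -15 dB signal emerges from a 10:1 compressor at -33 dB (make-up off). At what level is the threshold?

-35 dB

Gain reduction = -15 − (-33) = 18 dB; output overshoot = GR / (R − 1) = 18 / 9 = 2 dB.
Threshold = output − output overshoot = -33 − 2 = -35 dB.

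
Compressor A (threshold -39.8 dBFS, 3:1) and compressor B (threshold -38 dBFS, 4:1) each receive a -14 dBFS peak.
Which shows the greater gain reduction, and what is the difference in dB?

A: 25.8 dB over, compressed to 8.6 dB over, so 17.2 dB of GR.
B: 24 dB over, compressed to 6 dB over, so 18 dB of GR.
B reduces 0.8 dB more.

B, by 0.8 dB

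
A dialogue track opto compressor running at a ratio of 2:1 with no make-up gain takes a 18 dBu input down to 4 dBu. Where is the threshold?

-10 dBu

Gain reduction = 18 − 4 = 14 dB; output overshoot = GR / (R − 1) = 14 / 1 = 14 dB.
Threshold = output − output overshoot = 4 − 14 = -10 dBu.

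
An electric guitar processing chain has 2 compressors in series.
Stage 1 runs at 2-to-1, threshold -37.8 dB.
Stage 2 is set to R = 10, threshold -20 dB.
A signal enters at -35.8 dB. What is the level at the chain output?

Stage 1: -35.8 dB is 2 dB over -37.8 dB; at 2:1 that becomes 1 dB over, giving -36.8 dB.
Stage 2: -36.8 dB is at or below the -20 dB threshold — no compression; output -36.8 dB.

-36.8 dB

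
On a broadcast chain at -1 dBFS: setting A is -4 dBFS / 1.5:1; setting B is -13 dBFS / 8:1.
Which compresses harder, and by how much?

A: 3 dB over, compressed to 2 dB over, so 1 dB of GR.
B: 12 dB over, compressed to 1.5 dB over, so 10.5 dB of GR.
Difference: 9.5 dB in favour of B.

B, by 9.5 dB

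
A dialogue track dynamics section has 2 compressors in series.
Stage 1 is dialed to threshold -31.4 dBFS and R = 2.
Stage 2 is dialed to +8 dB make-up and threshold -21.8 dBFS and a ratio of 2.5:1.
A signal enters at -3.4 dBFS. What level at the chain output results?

Stage 1: -3.4 dBFS is 28 dB over -31.4 dBFS; at 2:1 that becomes 14 dB over, giving -17.4 dBFS.
Stage 2: overshoot 4.4 dB → 4.4/2.5 = 1.76 dB → -20.04 dBFS; +8 dB make-up → -12.04 dBFS.

-12.04 dBFS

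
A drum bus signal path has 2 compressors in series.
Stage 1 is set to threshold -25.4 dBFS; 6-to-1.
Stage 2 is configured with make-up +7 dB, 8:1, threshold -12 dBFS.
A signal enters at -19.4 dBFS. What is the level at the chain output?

-17.4 dBFS

Stage 1: overshoot 6 dB → 6/6 = 1 dB → -24.4 dBFS.
Stage 2: -24.4 dBFS ≤ -12 dBFS, so stage 2 doesn't engage; make-up brings it to -17.4 dBFS.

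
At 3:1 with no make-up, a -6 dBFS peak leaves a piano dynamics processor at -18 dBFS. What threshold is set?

Let T be the threshold. Output overshoot = (input overshoot)/R, so -18 − T = (-6 − T)/3.
3·(-18 − T) = -6 − T → 2·T = -54 − (-6) = -48.
T = -48/2 = -24 dBFS.

-24 dBFS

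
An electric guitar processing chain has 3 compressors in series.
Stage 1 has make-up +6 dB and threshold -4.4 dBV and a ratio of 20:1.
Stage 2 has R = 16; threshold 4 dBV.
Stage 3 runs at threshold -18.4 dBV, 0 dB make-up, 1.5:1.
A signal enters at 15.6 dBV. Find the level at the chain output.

Stage 1: overshoot 20 dB → 20/20 = 1 dB → -3.4 dBV; +6 dB make-up → 2.6 dBV.
Stage 2: below threshold (2.6 ≤ 4); passes unchanged; output 2.6 dBV.
Stage 3: 21 dB above -18.4 dBV, reduced 1.5:1 to 14 dB above → -4.4 dBV.

-4.4 dBV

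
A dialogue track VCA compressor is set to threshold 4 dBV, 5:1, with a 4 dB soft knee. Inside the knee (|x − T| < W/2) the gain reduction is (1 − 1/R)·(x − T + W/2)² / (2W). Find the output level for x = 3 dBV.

2.9 dBV

x − T + W/2 = 3 − 4 + 2 = 1.
GR = (1 − 1/5) × 1² / 8 = 0.8 × 1 / 8 = 0.1 dB.
Output = 3 − 0.1 = 2.9 dBV.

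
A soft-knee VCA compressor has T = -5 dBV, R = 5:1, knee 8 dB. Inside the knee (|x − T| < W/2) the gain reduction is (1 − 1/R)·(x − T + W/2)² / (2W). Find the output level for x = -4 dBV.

-5.25 dBV

x − T + W/2 = -4 − (-5) + 4 = 5.
GR = (1 − 1/5) × 5² / 16 = 0.8 × 25 / 16 = 1.25 dB.
Output = -4 − 1.25 = -5.25 dBV.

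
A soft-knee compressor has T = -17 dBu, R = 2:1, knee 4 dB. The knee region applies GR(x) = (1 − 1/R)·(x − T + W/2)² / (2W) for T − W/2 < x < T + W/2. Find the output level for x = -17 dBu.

-17.25 dBu

x − T + W/2 = -17 − (-17) + 2 = 2.
GR = (1 − 1/2) × 2² / 8 = 0.5 × 4 / 8 = 0.25 dB.
Output = -17 − 0.25 = -17.25 dBu.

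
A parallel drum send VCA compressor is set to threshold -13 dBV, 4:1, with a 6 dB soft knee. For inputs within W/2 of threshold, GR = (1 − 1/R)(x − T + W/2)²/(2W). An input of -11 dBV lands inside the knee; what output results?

-12.5625 dBV

x − T + W/2 = -11 − (-13) + 3 = 5.
GR = (1 − 1/4) × 5² / 12 = 0.75 × 25 / 12 = 1.5625 dB.
Output = -11 − 1.5625 = -12.5625 dBV.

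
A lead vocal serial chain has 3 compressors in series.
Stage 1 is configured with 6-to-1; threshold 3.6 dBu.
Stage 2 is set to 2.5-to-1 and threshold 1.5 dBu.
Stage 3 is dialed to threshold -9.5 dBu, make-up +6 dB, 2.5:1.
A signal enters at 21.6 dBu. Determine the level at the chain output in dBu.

Stage 1: 18 dB above 3.6 dBu, reduced 6:1 to 3 dB above → 6.6 dBu.
Stage 2: overshoot 5.1 dB → 5.1/2.5 = 2.04 dB → 3.54 dBu.
Stage 3: 13.04 dB above -9.5 dBu, reduced 2.5:1 to 5.216 dB above → -4.284 dBu; +6 dB make-up → 1.716 dBu.

1.716 dBu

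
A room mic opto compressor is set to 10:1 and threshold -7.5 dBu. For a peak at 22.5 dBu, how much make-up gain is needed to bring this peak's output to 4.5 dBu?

The peak compresses to -7.5 + 30/10 = -4.5 dBu.
To reach 4.5 dBu requires 4.5 − (-4.5) = 9 dB of make-up.

9 dB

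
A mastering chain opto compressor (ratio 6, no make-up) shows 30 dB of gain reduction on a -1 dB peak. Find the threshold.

-37 dB

Let T be the threshold. Output overshoot = (input overshoot)/R, so -31 − T = (-1 − T)/6.
6·(-31 − T) = -1 − T → 5·T = -186 − (-1) = -185.
T = -185/5 = -37 dB.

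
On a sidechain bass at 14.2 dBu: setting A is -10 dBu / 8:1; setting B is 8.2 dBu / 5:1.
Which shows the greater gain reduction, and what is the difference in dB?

A, by 16.375 dB

A: overshoot 24.2 dB → output overshoot 3.025 dB → GR 21.175 dB.
B: overshoot 6 dB → output overshoot 1.2 dB → GR 4.8 dB.
Difference: 16.375 dB in favour of A.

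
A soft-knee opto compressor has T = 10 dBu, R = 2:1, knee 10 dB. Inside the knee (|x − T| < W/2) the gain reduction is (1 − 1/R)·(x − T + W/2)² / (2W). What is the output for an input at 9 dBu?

8.6 dBu

x − T + W/2 = 9 − 10 + 5 = 4.
GR = (1 − 1/2) × 4² / 20 = 0.5 × 16 / 20 = 0.4 dB.
Output = 9 − 0.4 = 8.6 dBu.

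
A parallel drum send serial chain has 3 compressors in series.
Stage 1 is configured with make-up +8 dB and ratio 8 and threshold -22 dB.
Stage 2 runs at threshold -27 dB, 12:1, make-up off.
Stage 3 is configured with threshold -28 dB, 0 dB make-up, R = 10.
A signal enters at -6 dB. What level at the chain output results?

Stage 1: -6 dB is 16 dB over -22 dB; at 8:1 that becomes 2 dB over, giving -20 dB; +8 dB make-up → -12 dB.
Stage 2: overshoot 15 dB → 15/12 = 1.25 dB → -25.75 dB.
Stage 3: overshoot 2.25 dB → 2.25/10 = 0.225 dB → -27.775 dB.

-27.775 dB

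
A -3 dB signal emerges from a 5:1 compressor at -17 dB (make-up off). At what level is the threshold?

Input is 17.5 dB above T (since output overshoot × R = input overshoot: (-17 − T)·5 = -3 − T gives T = -20.5 dB).
Check: -20.5 + (-3 − (-20.5))/5 = -20.5 + 3.5 = -17 dB. ✓

-20.5 dB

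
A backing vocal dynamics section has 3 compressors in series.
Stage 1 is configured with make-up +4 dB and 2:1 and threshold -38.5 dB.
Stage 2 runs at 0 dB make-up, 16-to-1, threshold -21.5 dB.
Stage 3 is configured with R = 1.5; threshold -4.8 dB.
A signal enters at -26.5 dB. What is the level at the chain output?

-28.5 dB

Stage 1: -26.5 dB is 12 dB over -38.5 dB; at 2:1 that becomes 6 dB over, giving -32.5 dB; +4 dB make-up → -28.5 dB.
Stage 2: -28.5 dB is at or below the -21.5 dB threshold — no compression; output -28.5 dB.
Stage 3: below threshold (-28.5 ≤ -4.8); passes unchanged; output -28.5 dB.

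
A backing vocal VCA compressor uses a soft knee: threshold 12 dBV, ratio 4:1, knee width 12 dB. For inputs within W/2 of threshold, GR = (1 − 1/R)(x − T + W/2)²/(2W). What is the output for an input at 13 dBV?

11.46875 dBV

x − T + W/2 = 13 − 12 + 6 = 7.
GR = (1 − 1/4) × 7² / 24 = 0.75 × 49 / 24 = 1.53125 dB.
Output = 13 − 1.53125 = 11.46875 dBV.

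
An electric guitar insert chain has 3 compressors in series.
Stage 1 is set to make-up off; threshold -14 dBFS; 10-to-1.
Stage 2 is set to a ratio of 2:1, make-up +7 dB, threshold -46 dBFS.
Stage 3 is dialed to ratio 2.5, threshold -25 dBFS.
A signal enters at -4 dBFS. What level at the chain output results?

-24 dBFS

Stage 1: overshoot 10 dB → 10/10 = 1 dB → -13 dBFS.
Stage 2: overshoot 33 dB → 33/2 = 16.5 dB → -29.5 dBFS; +7 dB make-up → -22.5 dBFS.
Stage 3: overshoot 2.5 dB → 2.5/2.5 = 1 dB → -24 dBFS.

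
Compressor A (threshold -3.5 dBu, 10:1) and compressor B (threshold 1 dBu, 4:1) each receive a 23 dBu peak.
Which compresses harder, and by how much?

A, by 7.35 dB

A: 26.5 dB over, compressed to 2.65 dB over, so 23.85 dB of GR.
B: 22 dB over, compressed to 5.5 dB over, so 16.5 dB of GR.
A reduces 7.35 dB more.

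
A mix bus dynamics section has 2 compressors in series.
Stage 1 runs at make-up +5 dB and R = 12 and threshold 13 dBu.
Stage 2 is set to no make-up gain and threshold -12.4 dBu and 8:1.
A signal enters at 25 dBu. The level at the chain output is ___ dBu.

-8.475 dBu

Stage 1: 12 dB above 13 dBu, reduced 12:1 to 1 dB above → 14 dBu; +5 dB make-up → 19 dBu.
Stage 2: overshoot 31.4 dB → 31.4/8 = 3.925 dB → -8.475 dBu.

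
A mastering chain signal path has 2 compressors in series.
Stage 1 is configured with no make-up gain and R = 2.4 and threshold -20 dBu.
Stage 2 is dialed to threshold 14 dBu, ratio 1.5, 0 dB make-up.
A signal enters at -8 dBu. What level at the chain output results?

-15 dBu

Stage 1: -8 dBu is 12 dB over -20 dBu; at 2.4:1 that becomes 5 dB over, giving -15 dBu.
Stage 2: -15 dBu is at or below the 14 dBu threshold — no compression; output -15 dBu.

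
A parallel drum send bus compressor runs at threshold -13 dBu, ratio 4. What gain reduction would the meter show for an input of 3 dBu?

12 dB

Overshoot = 3 − (-13) = 16 dB.
At 4:1, output sits 16/4 = 4 dB above threshold.
So the signal is attenuated by 16 − 4 = 12 dB.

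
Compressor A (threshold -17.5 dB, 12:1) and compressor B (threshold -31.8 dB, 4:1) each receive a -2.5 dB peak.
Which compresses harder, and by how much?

A: GR = 15 − 15/12 = 13.75 dB.
B: GR = 29.3 − 29.3/4 = 21.975 dB.
Difference: 8.225 dB in favour of B.

B, by 8.225 dB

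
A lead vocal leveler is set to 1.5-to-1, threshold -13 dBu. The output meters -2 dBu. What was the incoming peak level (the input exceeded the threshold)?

3.5 dBu

Post-compression overshoot = -2 − (-13) = 11 dB.
Input overshoot = R × output overshoot = 16.5 dB → input = -13 + 16.5 = 3.5 dBu.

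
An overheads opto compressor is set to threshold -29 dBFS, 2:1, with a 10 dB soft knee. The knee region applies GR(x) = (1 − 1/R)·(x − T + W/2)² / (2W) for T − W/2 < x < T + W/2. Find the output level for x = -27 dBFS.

-28.225 dBFS

x − T + W/2 = -27 − (-29) + 5 = 7.
GR = (1 − 1/2) × 7² / 20 = 0.5 × 49 / 20 = 1.225 dB.
Output = -27 − 1.225 = -28.225 dBFS.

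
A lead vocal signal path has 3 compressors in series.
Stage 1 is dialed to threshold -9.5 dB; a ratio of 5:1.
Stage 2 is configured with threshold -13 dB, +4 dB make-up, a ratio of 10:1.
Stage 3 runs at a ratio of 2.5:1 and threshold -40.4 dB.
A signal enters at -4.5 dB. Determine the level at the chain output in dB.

-27.66 dB

Stage 1: 5 dB above -9.5 dB, reduced 5:1 to 1 dB above → -8.5 dB.
Stage 2: 4.5 dB above -13 dB, reduced 10:1 to 0.45 dB above → -12.55 dB; +4 dB make-up → -8.55 dB.
Stage 3: overshoot 31.85 dB → 31.85/2.5 = 12.74 dB → -27.66 dB.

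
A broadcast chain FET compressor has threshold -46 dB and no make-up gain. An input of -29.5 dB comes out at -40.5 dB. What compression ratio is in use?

Input overshoot = -29.5 − (-46) = 16.5 dB; output overshoot = -40.5 − (-46) = 5.5 dB.
Ratio = 16.5 / 5.5 = 3.

3:1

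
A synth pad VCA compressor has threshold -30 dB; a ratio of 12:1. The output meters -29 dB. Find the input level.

-18 dB

That's 1 dB above the -30 dB threshold.
Before 12:1 compression the overshoot was 1 × 12 = 12 dB, so input = -30 + 12 = -18 dB.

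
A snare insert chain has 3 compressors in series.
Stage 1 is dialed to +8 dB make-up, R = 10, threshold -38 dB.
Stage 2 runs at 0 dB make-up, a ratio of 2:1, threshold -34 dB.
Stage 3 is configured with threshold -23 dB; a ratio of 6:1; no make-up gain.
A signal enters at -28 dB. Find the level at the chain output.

Stage 1: overshoot 10 dB → 10/10 = 1 dB → -37 dB; +8 dB make-up → -29 dB.
Stage 2: -29 dB is 5 dB over -34 dB; at 2:1 that becomes 2.5 dB over, giving -31.5 dB.
Stage 3: below threshold (-31.5 ≤ -23); passes unchanged; output -31.5 dB.

-31.5 dB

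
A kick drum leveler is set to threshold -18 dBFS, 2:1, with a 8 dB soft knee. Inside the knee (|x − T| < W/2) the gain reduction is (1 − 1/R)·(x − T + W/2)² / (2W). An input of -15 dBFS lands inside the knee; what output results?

x − T + W/2 = -15 − (-18) + 4 = 7.
GR = (1 − 1/2) × 7² / 16 = 0.5 × 49 / 16 = 1.53125 dB.
Output = -15 − 1.53125 = -16.53125 dBFS.

-16.53125 dBFS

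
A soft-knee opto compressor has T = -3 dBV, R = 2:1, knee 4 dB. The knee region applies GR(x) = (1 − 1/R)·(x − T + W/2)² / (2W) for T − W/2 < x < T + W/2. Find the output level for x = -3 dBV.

x − T + W/2 = -3 − (-3) + 2 = 2.
GR = (1 − 1/2) × 2² / 8 = 0.5 × 4 / 8 = 0.25 dB.
Output = -3 − 0.25 = -3.25 dBV.

-3.25 dBV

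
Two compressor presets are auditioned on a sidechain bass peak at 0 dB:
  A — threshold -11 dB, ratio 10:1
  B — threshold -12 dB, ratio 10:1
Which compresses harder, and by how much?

B, by 0.9 dB

A: overshoot 11 dB → output overshoot 1.1 dB → GR 9.9 dB.
B: overshoot 12 dB → output overshoot 1.2 dB → GR 10.8 dB.
Difference: 0.9 dB in favour of B.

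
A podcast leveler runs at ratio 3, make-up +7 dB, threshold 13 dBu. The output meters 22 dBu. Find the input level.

Stripping the +7 dB make-up gives 15 dBu at the gain stage.
That's 2 dB above the 13 dBu threshold.
Input overshoot = R × output overshoot = 6 dB → input = 13 + 6 = 19 dBu.

19 dBu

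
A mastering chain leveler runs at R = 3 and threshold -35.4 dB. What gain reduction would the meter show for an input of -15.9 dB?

The signal is 19.5 dB above threshold.
At 3:1, output sits 19.5/3 = 6.5 dB above threshold.
Gain reduction = 19.5 − 6.5 = 13 dB.

13 dB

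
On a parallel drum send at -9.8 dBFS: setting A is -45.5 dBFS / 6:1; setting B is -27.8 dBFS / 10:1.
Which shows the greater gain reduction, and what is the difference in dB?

A: GR = 35.7 − 35.7/6 = 29.75 dB.
B: GR = 18 − 18/10 = 16.2 dB.
A applies 13.55 dB more gain reduction.

A, by 13.55 dB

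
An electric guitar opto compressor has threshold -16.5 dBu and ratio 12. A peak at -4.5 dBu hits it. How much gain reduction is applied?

11 dB

-4.5 dBu exceeds the threshold by 12 dB.
After 12:1 compression the overshoot becomes 12/12 = 1 dB.
Gain reduction = 12 − 1 = 11 dB.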